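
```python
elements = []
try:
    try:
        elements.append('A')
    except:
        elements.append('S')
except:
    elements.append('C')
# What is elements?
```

Step-by-step execution trace:
1. Inner try: `elements.append('A')` → elements = ['A']. No exception raised.
2. Inner `except` is skipped.
3. Inner try completes normally; outer `except` is skipped.
Result: ['A']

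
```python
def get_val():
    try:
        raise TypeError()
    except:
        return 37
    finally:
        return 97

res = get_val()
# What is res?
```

Step-by-step execution trace:
1. `get_val()` enters try: `raise TypeError()` raises TypeError.
2. bare `except` matches → `return 37` sets pending return value 37.
3. Before returning, `finally: return 97` runs and overrides the pending return.
4. get_val() returns 97 → res = 97.
Result: 97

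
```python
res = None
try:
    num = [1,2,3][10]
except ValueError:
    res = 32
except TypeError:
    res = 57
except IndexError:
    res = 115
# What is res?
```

Step-by-step execution trace:
1. `num = [1,2,3][10]` raises IndexError.
2. `except ValueError` does not match IndexError; skipped.
3. `except TypeError` does not match IndexError; skipped.
4. `except IndexError` matches → res = 115.
Result: 115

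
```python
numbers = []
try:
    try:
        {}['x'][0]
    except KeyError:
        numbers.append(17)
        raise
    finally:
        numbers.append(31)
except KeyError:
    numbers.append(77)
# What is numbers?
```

Step-by-step execution trace:
1. Inner try: `{}['x'][0]` raises KeyError.
2. Inner `except KeyError` matches → `numbers.append(17)` → numbers = [17].
3. bare `raise` re-raises KeyError.
4. Inner `finally` runs during unwinding: `numbers.append(31)` → numbers = [17, 31].
5. Outer `except KeyError` matches → `numbers.append(77)` → numbers = [17, 31, 77].
Result: [17, 31, 77]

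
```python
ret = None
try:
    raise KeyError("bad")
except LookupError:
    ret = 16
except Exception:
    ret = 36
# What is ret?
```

Step-by-step execution trace:
1. `raise KeyError(...)` raises KeyError.
2. `except LookupError` matches (KeyError is a subclass of LookupError) → ret = 16.
3. `except Exception` is not reached.
Result: 16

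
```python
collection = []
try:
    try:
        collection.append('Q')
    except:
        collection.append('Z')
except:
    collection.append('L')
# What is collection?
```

Step-by-step execution trace:
1. Inner try: `collection.append('Q')` → collection = ['Q']. No exception raised.
2. Inner `except` is skipped.
3. Inner try completes normally; outer `except` is skipped.
Result: ['Q']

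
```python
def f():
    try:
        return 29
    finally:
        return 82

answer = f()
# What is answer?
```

Step-by-step execution trace:
1. `f()` enters try: `return 29` sets pending return value 29.
2. Before returning, `finally: return 82` runs and overrides the pending return.
3. f() returns 82 → answer = 82.
Result: 82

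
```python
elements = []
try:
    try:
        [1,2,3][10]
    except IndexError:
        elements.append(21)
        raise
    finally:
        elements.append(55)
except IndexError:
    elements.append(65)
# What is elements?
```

Step-by-step execution trace:
1. Inner try: `[1,2,3][10]` raises IndexError.
2. Inner `except IndexError` matches → `elements.append(21)` → elements = [21].
3. bare `raise` re-raises IndexError.
4. Inner `finally` runs during unwinding: `elements.append(55)` → elements = [21, 55].
5. Outer `except IndexError` matches → `elements.append(65)` → elements = [21, 55, 65].
Result: [21, 55, 65]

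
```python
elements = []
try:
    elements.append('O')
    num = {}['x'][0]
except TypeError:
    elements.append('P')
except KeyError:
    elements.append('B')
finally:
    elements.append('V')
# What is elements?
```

Step-by-step execution trace:
1. try: `elements.append('O')` → elements = ['O'].
2. `num = {}['x'][0]` raises KeyError.
3. `except TypeError` does not match KeyError; skipped.
4. `except KeyError` matches → `elements.append('B')` → elements = ['O', 'B'].
5. finally always runs: `elements.append('V')` → elements = ['O', 'B', 'V'].
Result: ['O', 'B', 'V']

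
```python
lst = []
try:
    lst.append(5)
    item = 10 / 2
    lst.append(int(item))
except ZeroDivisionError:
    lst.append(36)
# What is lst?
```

Step-by-step execution trace:
1. try: `lst.append(5)` → lst = [5].
2. `item = 10 / 2` → item = 5.0. No exception raised.
3. `lst.append(int(item))` → lst = [5, 5].
4. `except ZeroDivisionError` is skipped (no exception was raised).
Result: [5, 5]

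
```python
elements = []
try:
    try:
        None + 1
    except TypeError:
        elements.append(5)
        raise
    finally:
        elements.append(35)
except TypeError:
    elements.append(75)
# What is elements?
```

Step-by-step execution trace:
1. Inner try: `None + 1` raises TypeError.
2. Inner `except TypeError` matches → `elements.append(5)` → elements = [5].
3. bare `raise` re-raises TypeError.
4. Inner `finally` runs during unwinding: `elements.append(35)` → elements = [5, 35].
5. Outer `except TypeError` matches → `elements.append(75)` → elements = [5, 35, 75].
Result: [5, 35, 75]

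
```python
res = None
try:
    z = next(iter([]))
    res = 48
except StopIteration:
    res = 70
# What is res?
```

Step-by-step execution trace:
1. `z = next(iter([]))` raises StopIteration.
2. `res = 48` is not reached.
3. `except StopIteration` matches → res = 70.
Result: 70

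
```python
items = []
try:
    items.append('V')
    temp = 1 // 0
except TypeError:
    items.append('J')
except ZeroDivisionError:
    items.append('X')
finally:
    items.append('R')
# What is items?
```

Step-by-step execution trace:
1. try: `items.append('V')` → items = ['V'].
2. `temp = 1 // 0` raises ZeroDivisionError.
3. `except TypeError` does not match ZeroDivisionError; skipped.
4. `except ZeroDivisionError` matches → `items.append('X')` → items = ['V', 'X'].
5. finally always runs: `items.append('R')` → items = ['V', 'X', 'R'].
Result: ['V', 'X', 'R']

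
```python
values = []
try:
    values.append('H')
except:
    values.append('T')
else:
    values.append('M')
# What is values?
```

Step-by-step execution trace:
1. try: `values.append('H')` → values = ['H']. No exception raised.
2. `except` is skipped.
3. `else` runs (try completed without exception): `values.append('M')` → values = ['H', 'M'].
Result: ['H', 'M']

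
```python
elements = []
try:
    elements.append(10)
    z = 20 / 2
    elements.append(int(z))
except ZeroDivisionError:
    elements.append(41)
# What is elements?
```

Step-by-step execution trace:
1. try: `elements.append(10)` → elements = [10].
2. `z = 20 / 2` → z = 10.0. No exception raised.
3. `elements.append(int(z))` → elements = [10, 10].
4. `except ZeroDivisionError` is skipped (no exception was raised).
Result: [10, 10]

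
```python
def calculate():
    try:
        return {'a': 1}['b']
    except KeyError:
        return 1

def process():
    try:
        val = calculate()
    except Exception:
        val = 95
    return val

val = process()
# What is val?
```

Step-by-step execution trace:
1. `process()` calls `calculate()`.
2. In calculate: `{'a': 1}['b']` raises KeyError; `except KeyError` catches it → returns 1.
3. In process: `val = calculate()` → val = 1. No exception reaches process.
4. `except Exception` is skipped; process returns 1.
5. val = 1.
Result: 1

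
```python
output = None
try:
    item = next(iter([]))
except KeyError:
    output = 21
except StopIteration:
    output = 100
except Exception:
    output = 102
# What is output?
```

Step-by-step execution trace:
1. `item = next(iter([]))` raises StopIteration.
2. `except KeyError` does not match StopIteration; skipped.
3. `except StopIteration` matches → output = 100.
4. Remaining except clauses are skipped.
Result: 100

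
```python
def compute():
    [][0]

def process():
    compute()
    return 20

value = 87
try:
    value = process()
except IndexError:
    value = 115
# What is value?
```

Step-by-step execution trace:
1. value starts at 87.
2. try: `process()` calls `compute()`.
3. `compute()` evaluates `[][0]`, which raises IndexError; it propagates through process (uncaught).
4. `return 20` in process is not reached; the assignment to value does not complete.
5. `except IndexError` matches → value = 115.
Result: 115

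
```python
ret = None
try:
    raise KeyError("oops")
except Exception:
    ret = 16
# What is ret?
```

Step-by-step execution trace:
1. `raise KeyError(...)` raises KeyError.
2. `except Exception` matches (KeyError is a subclass of Exception) → ret = 16.
Result: 16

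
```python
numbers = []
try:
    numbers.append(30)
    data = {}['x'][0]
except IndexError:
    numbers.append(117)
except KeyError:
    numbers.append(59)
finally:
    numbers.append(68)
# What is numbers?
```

Step-by-step execution trace:
1. try: `numbers.append(30)` → numbers = [30].
2. `data = {}['x'][0]` raises KeyError.
3. `except IndexError` does not match KeyError; skipped.
4. `except KeyError` matches → `numbers.append(59)` → numbers = [30, 59].
5. finally always runs: `numbers.append(68)` → numbers = [30, 59, 68].
Result: [30, 59, 68]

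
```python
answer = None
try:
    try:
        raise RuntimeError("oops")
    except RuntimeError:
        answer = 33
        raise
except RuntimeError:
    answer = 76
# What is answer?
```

Step-by-step execution trace:
1. Inner try: `raise RuntimeError("oops")` raises RuntimeError.
2. Inner `except RuntimeError` matches → answer = 33.
3. bare `raise` re-raises the same RuntimeError.
4. Outer `except RuntimeError` matches → answer = 76.
Result: 76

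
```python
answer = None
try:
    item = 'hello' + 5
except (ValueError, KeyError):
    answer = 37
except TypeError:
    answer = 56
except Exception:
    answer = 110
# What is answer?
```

Step-by-step execution trace:
1. `item = 'hello' + 5` raises TypeError.
2. `except (ValueError, KeyError)` does not match TypeError; skipped.
3. `except TypeError` matches (exact type match) → answer = 56.
4. `except Exception` is not reached.
Result: 56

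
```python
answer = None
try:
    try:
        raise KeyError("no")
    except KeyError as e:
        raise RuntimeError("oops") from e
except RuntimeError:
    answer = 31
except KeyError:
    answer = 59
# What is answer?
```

Step-by-step execution trace:
1. Inner try raises KeyError; inner `except KeyError as e` catches it.
2. `raise RuntimeError(...) from e` raises RuntimeError (KeyError is attached as __cause__, but only RuntimeError is active).
3. Outer `except RuntimeError` matches → answer = 31.
4. `except KeyError` is not reached.
Result: 31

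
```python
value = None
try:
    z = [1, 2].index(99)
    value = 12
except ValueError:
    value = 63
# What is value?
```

Step-by-step execution trace:
1. `z = [1, 2].index(99)` raises ValueError.
2. `value = 12` is not reached.
3. `except ValueError` matches → value = 63.
Result: 63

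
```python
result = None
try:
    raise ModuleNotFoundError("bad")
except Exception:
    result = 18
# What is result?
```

Step-by-step execution trace:
1. `raise ModuleNotFoundError(...)` raises ModuleNotFoundError.
2. `except Exception` matches (ModuleNotFoundError is a subclass of Exception) → result = 18.
Result: 18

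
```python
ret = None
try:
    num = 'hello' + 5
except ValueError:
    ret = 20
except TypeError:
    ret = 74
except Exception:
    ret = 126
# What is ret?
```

Step-by-step execution trace:
1. `num = 'hello' + 5` raises TypeError.
2. `except ValueError` does not match TypeError; skipped.
3. `except TypeError` matches → ret = 74.
4. Remaining except clauses are skipped.
Result: 74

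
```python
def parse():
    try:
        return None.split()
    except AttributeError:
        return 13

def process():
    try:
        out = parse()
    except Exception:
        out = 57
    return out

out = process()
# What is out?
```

Step-by-step execution trace:
1. `process()` calls `parse()`.
2. In parse: `None.split()` raises AttributeError; `except AttributeError` catches it → returns 13.
3. In process: `out = parse()` → out = 13. No exception reaches process.
4. `except Exception` is skipped; process returns 13.
5. out = 13.
Result: 13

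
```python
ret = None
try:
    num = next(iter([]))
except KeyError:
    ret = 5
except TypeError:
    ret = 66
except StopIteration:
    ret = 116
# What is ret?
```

Step-by-step execution trace:
1. `num = next(iter([]))` raises StopIteration.
2. `except KeyError` does not match StopIteration; skipped.
3. `except TypeError` does not match StopIteration; skipped.
4. `except StopIteration` matches → ret = 116.
Result: 116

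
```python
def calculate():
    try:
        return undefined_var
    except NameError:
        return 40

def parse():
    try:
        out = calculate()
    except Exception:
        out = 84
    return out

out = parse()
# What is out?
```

Step-by-step execution trace:
1. `parse()` calls `calculate()`.
2. In calculate: `undefined_var` raises NameError; `except NameError` catches it → returns 40.
3. In parse: `out = calculate()` → out = 40. No exception reaches parse.
4. `except Exception` is skipped; parse returns 40.
5. out = 40.
Result: 40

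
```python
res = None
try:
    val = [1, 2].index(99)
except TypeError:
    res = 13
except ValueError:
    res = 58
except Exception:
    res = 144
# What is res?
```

Step-by-step execution trace:
1. `val = [1, 2].index(99)` raises ValueError.
2. `except TypeError` does not match ValueError; skipped.
3. `except ValueError` matches → res = 58.
4. Remaining except clauses are skipped.
Result: 58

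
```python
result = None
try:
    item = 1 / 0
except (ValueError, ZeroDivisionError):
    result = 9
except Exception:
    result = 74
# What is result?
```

Step-by-step execution trace:
1. `item = 1 / 0` raises ZeroDivisionError.
2. `except (ValueError, ZeroDivisionError)` matches (ZeroDivisionError is in the tuple) → result = 9.
3. `except Exception` is not reached.
Result: 9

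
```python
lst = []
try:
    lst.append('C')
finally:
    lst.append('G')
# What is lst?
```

Step-by-step execution trace:
1. try: `lst.append('C')` → lst = ['C'].
2. The try body completes without raising.
3. finally always runs: `lst.append('G')` → lst = ['C', 'G'].
Result: ['C', 'G']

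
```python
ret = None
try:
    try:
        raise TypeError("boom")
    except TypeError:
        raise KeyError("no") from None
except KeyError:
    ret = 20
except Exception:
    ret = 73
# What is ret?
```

Step-by-step execution trace:
1. Inner try raises TypeError; inner `except TypeError` catches it.
2. `raise KeyError(...) from None` raises KeyError (from None suppresses __context__, but the active exception is still KeyError).
3. Outer `except KeyError` matches → ret = 20.
4. `except Exception` is not reached.
Result: 20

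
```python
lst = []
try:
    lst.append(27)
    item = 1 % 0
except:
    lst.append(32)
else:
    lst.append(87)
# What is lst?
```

Step-by-step execution trace:
1. try: `lst.append(27)` → lst = [27].
2. `item = 1 % 0` raises ZeroDivisionError.
3. bare `except` matches → `lst.append(32)` → lst = [27, 32].
4. `else` is skipped (an exception was raised).
Result: [27, 32]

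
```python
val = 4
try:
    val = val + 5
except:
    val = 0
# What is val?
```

Step-by-step execution trace:
1. val starts at 4.
2. try: `val = val + 5` → val = 9. No exception raised.
3. `except` is skipped.
Result: 9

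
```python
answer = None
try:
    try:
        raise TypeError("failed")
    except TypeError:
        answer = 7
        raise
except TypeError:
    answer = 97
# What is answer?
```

Step-by-step execution trace:
1. Inner try: `raise TypeError("failed")` raises TypeError.
2. Inner `except TypeError` matches → answer = 7.
3. bare `raise` re-raises the same TypeError.
4. Outer `except TypeError` matches → answer = 97.
Result: 97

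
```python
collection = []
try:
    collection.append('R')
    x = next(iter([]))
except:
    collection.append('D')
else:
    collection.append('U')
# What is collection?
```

Step-by-step execution trace:
1. try: `collection.append('R')` → collection = ['R'].
2. `x = next(iter([]))` raises StopIteration.
3. bare `except` matches → `collection.append('D')` → collection = ['R', 'D'].
4. `else` is skipped (an exception was raised).
Result: ['R', 'D']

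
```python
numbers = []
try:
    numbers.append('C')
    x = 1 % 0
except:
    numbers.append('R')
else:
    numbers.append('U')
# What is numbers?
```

Step-by-step execution trace:
1. try: `numbers.append('C')` → numbers = ['C'].
2. `x = 1 % 0` raises ZeroDivisionError.
3. bare `except` matches → `numbers.append('R')` → numbers = ['C', 'R'].
4. `else` is skipped (an exception was raised).
Result: ['C', 'R']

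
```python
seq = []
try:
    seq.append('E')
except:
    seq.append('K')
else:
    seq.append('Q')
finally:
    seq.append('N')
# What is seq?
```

Step-by-step execution trace:
1. try: `seq.append('E')` → seq = ['E']. No exception raised.
2. `except` is skipped.
3. `else` runs: `seq.append('Q')` → seq = ['E', 'Q'].
4. `finally` always runs: `seq.append('N')` → seq = ['E', 'Q', 'N'].
Result: ['E', 'Q', 'N']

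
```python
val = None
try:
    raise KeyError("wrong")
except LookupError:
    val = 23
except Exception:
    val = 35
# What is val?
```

Step-by-step execution trace:
1. `raise KeyError(...)` raises KeyError.
2. `except LookupError` matches (KeyError is a subclass of LookupError) → val = 23.
3. `except Exception` is not reached.
Result: 23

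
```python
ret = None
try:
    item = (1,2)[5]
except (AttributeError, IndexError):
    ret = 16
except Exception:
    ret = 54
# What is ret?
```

Step-by-step execution trace:
1. `item = (1,2)[5]` raises IndexError.
2. `except (AttributeError, IndexError)` matches (IndexError is in the tuple) → ret = 16.
3. `except Exception` is not reached.
Result: 16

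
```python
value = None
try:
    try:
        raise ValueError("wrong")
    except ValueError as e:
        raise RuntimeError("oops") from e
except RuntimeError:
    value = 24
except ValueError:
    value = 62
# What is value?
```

Step-by-step execution trace:
1. Inner try raises ValueError; inner `except ValueError as e` catches it.
2. `raise RuntimeError(...) from e` raises RuntimeError (ValueError is attached as __cause__, but only RuntimeError is active).
3. Outer `except RuntimeError` matches → value = 24.
4. `except ValueError` is not reached.
Result: 24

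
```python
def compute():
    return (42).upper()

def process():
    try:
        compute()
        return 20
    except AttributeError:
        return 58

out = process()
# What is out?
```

Step-by-step execution trace:
1. `process()` calls `compute()`.
2. `compute()` evaluates `(42).upper()`, which raises AttributeError; it propagates to the caller.
3. `return 20` is not reached.
4. `except AttributeError` in process matches → returns 58.
5. out = 58.
Result: 58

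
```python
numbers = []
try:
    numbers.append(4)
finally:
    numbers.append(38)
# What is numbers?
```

Step-by-step execution trace:
1. try: `numbers.append(4)` → numbers = [4].
2. The try body completes without raising.
3. finally always runs: `numbers.append(38)` → numbers = [4, 38].
Result: [4, 38]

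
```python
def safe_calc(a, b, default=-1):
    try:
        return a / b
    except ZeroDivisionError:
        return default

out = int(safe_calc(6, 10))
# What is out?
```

Step-by-step execution trace:
1. `safe_calc(6, 10)` enters try: `return 6 / 10` → returns 0.6. No exception raised.
2. `except ZeroDivisionError` is skipped.
3. `int(0.6)` → 0 → out = 0.
Result: 0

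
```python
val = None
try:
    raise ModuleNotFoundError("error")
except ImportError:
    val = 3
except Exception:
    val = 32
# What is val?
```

Step-by-step execution trace:
1. `raise ModuleNotFoundError(...)` raises ModuleNotFoundError.
2. `except ImportError` matches (ModuleNotFoundError is a subclass of ImportError) → val = 3.
3. `except Exception` is not reached.
Result: 3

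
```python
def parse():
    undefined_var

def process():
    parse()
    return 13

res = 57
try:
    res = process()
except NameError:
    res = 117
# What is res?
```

Step-by-step execution trace:
1. res starts at 57.
2. try: `process()` calls `parse()`.
3. `parse()` evaluates `undefined_var`, which raises NameError; it propagates through process (uncaught).
4. `return 13` in process is not reached; the assignment to res does not complete.
5. `except NameError` matches → res = 117.
Result: 117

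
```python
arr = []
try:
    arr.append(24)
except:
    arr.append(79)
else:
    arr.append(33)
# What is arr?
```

Step-by-step execution trace:
1. try: `arr.append(24)` → arr = [24]. No exception raised.
2. `except` is skipped.
3. `else` runs (try completed without exception): `arr.append(33)` → arr = [24, 33].
Result: [24, 33]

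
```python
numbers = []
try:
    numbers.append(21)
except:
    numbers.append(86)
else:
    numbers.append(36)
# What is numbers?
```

Step-by-step execution trace:
1. try: `numbers.append(21)` → numbers = [21]. No exception raised.
2. `except` is skipped.
3. `else` runs (try completed without exception): `numbers.append(36)` → numbers = [21, 36].
Result: [21, 36]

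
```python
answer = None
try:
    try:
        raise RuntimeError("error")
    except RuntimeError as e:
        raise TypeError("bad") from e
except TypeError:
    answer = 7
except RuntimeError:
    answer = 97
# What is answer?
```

Step-by-step execution trace:
1. Inner try raises RuntimeError; inner `except RuntimeError as e` catches it.
2. `raise TypeError(...) from e` raises TypeError (RuntimeError is attached as __cause__, but only TypeError is active).
3. Outer `except TypeError` matches → answer = 7.
4. `except RuntimeError` is not reached.
Result: 7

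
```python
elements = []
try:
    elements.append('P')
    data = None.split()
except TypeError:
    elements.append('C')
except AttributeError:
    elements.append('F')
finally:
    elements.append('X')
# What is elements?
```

Step-by-step execution trace:
1. try: `elements.append('P')` → elements = ['P'].
2. `data = None.split()` raises AttributeError.
3. `except TypeError` does not match AttributeError; skipped.
4. `except AttributeError` matches → `elements.append('F')` → elements = ['P', 'F'].
5. finally always runs: `elements.append('X')` → elements = ['P', 'F', 'X'].
Result: ['P', 'F', 'X']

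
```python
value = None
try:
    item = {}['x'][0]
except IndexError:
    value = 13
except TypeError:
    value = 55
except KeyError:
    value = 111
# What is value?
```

Step-by-step execution trace:
1. `item = {}['x'][0]` raises KeyError.
2. `except IndexError` does not match KeyError; skipped.
3. `except TypeError` does not match KeyError; skipped.
4. `except KeyError` matches → value = 111.
Result: 111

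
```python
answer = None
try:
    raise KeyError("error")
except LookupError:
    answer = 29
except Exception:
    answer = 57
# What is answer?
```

Step-by-step execution trace:
1. `raise KeyError(...)` raises KeyError.
2. `except LookupError` matches (KeyError is a subclass of LookupError) → answer = 29.
3. `except Exception` is not reached.
Result: 29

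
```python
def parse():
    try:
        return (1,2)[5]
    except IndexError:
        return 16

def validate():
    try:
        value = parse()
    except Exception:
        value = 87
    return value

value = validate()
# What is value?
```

Step-by-step execution trace:
1. `validate()` calls `parse()`.
2. In parse: `(1,2)[5]` raises IndexError; `except IndexError` catches it → returns 16.
3. In validate: `value = parse()` → value = 16. No exception reaches validate.
4. `except Exception` is skipped; validate returns 16.
5. value = 16.
Result: 16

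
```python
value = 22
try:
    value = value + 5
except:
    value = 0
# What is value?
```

Step-by-step execution trace:
1. value starts at 22.
2. try: `value = value + 5` → value = 27. No exception raised.
3. `except` is skipped.
Result: 27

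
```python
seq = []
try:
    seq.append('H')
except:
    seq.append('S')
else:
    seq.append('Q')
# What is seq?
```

Step-by-step execution trace:
1. try: `seq.append('H')` → seq = ['H']. No exception raised.
2. `except` is skipped.
3. `else` runs (try completed without exception): `seq.append('Q')` → seq = ['H', 'Q'].
Result: ['H', 'Q']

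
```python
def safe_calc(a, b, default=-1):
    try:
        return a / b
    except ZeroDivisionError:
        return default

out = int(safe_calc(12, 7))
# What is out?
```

Step-by-step execution trace:
1. `safe_calc(12, 7)` enters try: `return 12 / 7` → returns 1.7142857142857142. No exception raised.
2. `except ZeroDivisionError` is skipped.
3. `int(1.7142857142857142)` → 1 → out = 1.
Result: 1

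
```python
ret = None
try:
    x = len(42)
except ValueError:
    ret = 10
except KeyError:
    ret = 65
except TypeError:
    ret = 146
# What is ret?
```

Step-by-step execution trace:
1. `x = len(42)` raises TypeError.
2. `except ValueError` does not match TypeError; skipped.
3. `except KeyError` does not match TypeError; skipped.
4. `except TypeError` matches → ret = 146.
Result: 146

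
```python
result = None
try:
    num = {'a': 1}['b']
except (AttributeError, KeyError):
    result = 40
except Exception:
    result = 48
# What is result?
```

Step-by-step execution trace:
1. `num = {'a': 1}['b']` raises KeyError.
2. `except (AttributeError, KeyError)` matches (KeyError is in the tuple) → result = 40.
3. `except Exception` is not reached.
Result: 40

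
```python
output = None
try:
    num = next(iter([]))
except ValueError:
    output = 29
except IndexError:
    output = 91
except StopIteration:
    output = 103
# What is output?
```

Step-by-step execution trace:
1. `num = next(iter([]))` raises StopIteration.
2. `except ValueError` does not match StopIteration; skipped.
3. `except IndexError` does not match StopIteration; skipped.
4. `except StopIteration` matches → output = 103.
Result: 103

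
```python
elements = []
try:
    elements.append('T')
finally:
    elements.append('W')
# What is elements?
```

Step-by-step execution trace:
1. try: `elements.append('T')` → elements = ['T'].
2. The try body completes without raising.
3. finally always runs: `elements.append('W')` → elements = ['T', 'W'].
Result: ['T', 'W']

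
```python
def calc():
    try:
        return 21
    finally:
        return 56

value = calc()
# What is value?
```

Step-by-step execution trace:
1. `calc()` enters try: `return 21` sets pending return value 21.
2. Before returning, `finally: return 56` runs and overrides the pending return.
3. calc() returns 56 → value = 56.
Result: 56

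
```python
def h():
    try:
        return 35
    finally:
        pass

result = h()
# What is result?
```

Step-by-step execution trace:
1. `h()` enters try: `return 35` sets pending return value 35.
2. Before returning, `finally: pass` runs (no effect).
3. h() returns 35 → result = 35.
Result: 35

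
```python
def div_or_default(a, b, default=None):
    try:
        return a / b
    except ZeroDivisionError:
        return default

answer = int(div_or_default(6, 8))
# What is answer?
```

Step-by-step execution trace:
1. `div_or_default(6, 8)` enters try: `return 6 / 8` → returns 0.75. No exception raised.
2. `except ZeroDivisionError` is skipped.
3. `int(0.75)` → 0 → answer = 0.
Result: 0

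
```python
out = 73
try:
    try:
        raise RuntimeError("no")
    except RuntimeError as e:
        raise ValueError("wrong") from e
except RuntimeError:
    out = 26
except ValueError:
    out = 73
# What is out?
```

Step-by-step execution trace:
1. Inner try raises RuntimeError; inner `except RuntimeError as e` catches it.
2. `raise ValueError(...) from e` raises ValueError (RuntimeError is attached as __cause__, but only ValueError is active).
3. Outer `except RuntimeError` does not match ValueError; skipped.
4. Outer `except ValueError` matches → out = 73.
Result: 73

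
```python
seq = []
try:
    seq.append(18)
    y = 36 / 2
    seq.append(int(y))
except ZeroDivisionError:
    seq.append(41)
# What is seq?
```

Step-by-step execution trace:
1. try: `seq.append(18)` → seq = [18].
2. `y = 36 / 2` → y = 18.0. No exception raised.
3. `seq.append(int(y))` → seq = [18, 18].
4. `except ZeroDivisionError` is skipped (no exception was raised).
Result: [18, 18]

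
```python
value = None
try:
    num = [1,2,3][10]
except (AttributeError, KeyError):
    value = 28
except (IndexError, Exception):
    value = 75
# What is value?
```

Step-by-step execution trace:
1. `num = [1,2,3][10]` raises IndexError.
2. `except (AttributeError, KeyError)` does not match IndexError; skipped.
3. `except (IndexError, Exception)` matches (IndexError is in the tuple) → value = 75.
Result: 75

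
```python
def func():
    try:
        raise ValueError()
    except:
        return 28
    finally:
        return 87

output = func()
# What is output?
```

Step-by-step execution trace:
1. `func()` enters try: `raise ValueError()` raises ValueError.
2. bare `except` matches → `return 28` sets pending return value 28.
3. Before returning, `finally: return 87` runs and overrides the pending return.
4. func() returns 87 → output = 87.
Result: 87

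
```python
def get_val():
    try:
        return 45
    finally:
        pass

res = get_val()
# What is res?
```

Step-by-step execution trace:
1. `get_val()` enters try: `return 45` sets pending return value 45.
2. Before returning, `finally: pass` runs (no effect).
3. get_val() returns 45 → res = 45.
Result: 45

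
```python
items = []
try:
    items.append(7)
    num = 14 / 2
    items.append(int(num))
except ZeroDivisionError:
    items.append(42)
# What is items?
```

Step-by-step execution trace:
1. try: `items.append(7)` → items = [7].
2. `num = 14 / 2` → num = 7.0. No exception raised.
3. `items.append(int(num))` → items = [7, 7].
4. `except ZeroDivisionError` is skipped (no exception was raised).
Result: [7, 7]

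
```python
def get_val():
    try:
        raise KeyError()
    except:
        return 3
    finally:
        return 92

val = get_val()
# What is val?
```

Step-by-step execution trace:
1. `get_val()` enters try: `raise KeyError()` raises KeyError.
2. bare `except` matches → `return 3` sets pending return value 3.
3. Before returning, `finally: return 92` runs and overrides the pending return.
4. get_val() returns 92 → val = 92.
Result: 92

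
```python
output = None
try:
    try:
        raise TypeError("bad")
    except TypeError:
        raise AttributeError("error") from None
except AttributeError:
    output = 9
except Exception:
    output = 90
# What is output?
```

Step-by-step execution trace:
1. Inner try raises TypeError; inner `except TypeError` catches it.
2. `raise AttributeError(...) from None` raises AttributeError (from None suppresses __context__, but the active exception is still AttributeError).
3. Outer `except AttributeError` matches → output = 9.
4. `except Exception` is not reached.
Result: 9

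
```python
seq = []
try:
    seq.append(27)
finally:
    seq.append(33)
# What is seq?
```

Step-by-step execution trace:
1. try: `seq.append(27)` → seq = [27].
2. The try body completes without raising.
3. finally always runs: `seq.append(33)` → seq = [27, 33].
Result: [27, 33]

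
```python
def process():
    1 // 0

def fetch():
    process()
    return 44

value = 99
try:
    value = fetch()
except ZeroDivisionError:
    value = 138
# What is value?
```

Step-by-step execution trace:
1. value starts at 99.
2. try: `fetch()` calls `process()`.
3. `process()` evaluates `1 // 0`, which raises ZeroDivisionError; it propagates through fetch (uncaught).
4. `return 44` in fetch is not reached; the assignment to value does not complete.
5. `except ZeroDivisionError` matches → value = 138.
Result: 138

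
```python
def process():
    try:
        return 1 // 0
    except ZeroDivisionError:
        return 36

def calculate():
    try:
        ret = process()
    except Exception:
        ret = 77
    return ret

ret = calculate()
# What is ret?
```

Step-by-step execution trace:
1. `calculate()` calls `process()`.
2. In process: `1 // 0` raises ZeroDivisionError; `except ZeroDivisionError` catches it → returns 36.
3. In calculate: `ret = process()` → ret = 36. No exception reaches calculate.
4. `except Exception` is skipped; calculate returns 36.
5. ret = 36.
Result: 36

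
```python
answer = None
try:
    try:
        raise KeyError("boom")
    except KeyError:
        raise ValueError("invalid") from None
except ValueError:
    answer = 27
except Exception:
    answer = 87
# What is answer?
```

Step-by-step execution trace:
1. Inner try raises KeyError; inner `except KeyError` catches it.
2. `raise ValueError(...) from None` raises ValueError (from None suppresses __context__, but the active exception is still ValueError).
3. Outer `except ValueError` matches → answer = 27.
4. `except Exception` is not reached.
Result: 27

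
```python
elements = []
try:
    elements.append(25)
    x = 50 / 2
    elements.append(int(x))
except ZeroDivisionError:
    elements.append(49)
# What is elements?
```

Step-by-step execution trace:
1. try: `elements.append(25)` → elements = [25].
2. `x = 50 / 2` → x = 25.0. No exception raised.
3. `elements.append(int(x))` → elements = [25, 25].
4. `except ZeroDivisionError` is skipped (no exception was raised).
Result: [25, 25]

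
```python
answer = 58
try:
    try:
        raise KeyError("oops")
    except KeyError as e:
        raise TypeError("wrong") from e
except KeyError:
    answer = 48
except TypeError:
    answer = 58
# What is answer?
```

Step-by-step execution trace:
1. Inner try raises KeyError; inner `except KeyError as e` catches it.
2. `raise TypeError(...) from e` raises TypeError (KeyError is attached as __cause__, but only TypeError is active).
3. Outer `except KeyError` does not match TypeError; skipped.
4. Outer `except TypeError` matches → answer = 58.
Result: 58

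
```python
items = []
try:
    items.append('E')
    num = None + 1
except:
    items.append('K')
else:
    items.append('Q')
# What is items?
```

Step-by-step execution trace:
1. try: `items.append('E')` → items = ['E'].
2. `num = None + 1` raises TypeError.
3. bare `except` matches → `items.append('K')` → items = ['E', 'K'].
4. `else` is skipped (an exception was raised).
Result: ['E', 'K']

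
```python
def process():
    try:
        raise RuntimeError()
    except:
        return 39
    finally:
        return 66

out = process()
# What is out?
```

Step-by-step execution trace:
1. `process()` enters try: `raise RuntimeError()` raises RuntimeError.
2. bare `except` matches → `return 39` sets pending return value 39.
3. Before returning, `finally: return 66` runs and overrides the pending return.
4. process() returns 66 → out = 66.
Result: 66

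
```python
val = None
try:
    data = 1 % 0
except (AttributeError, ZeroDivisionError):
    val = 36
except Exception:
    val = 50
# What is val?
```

Step-by-step execution trace:
1. `data = 1 % 0` raises ZeroDivisionError.
2. `except (AttributeError, ZeroDivisionError)` matches (ZeroDivisionError is in the tuple) → val = 36.
3. `except Exception` is not reached.
Result: 36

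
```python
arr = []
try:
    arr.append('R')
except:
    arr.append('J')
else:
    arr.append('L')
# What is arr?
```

Step-by-step execution trace:
1. try: `arr.append('R')` → arr = ['R']. No exception raised.
2. `except` is skipped.
3. `else` runs (try completed without exception): `arr.append('L')` → arr = ['R', 'L'].
Result: ['R', 'L']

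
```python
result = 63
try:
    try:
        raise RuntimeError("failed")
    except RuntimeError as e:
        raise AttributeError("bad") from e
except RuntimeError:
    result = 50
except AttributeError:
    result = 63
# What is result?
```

Step-by-step execution trace:
1. Inner try raises RuntimeError; inner `except RuntimeError as e` catches it.
2. `raise AttributeError(...) from e` raises AttributeError (RuntimeError is attached as __cause__, but only AttributeError is active).
3. Outer `except RuntimeError` does not match AttributeError; skipped.
4. Outer `except AttributeError` matches → result = 63.
Result: 63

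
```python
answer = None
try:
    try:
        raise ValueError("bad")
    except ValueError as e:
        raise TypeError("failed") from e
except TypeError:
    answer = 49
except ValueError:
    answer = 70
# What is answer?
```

Step-by-step execution trace:
1. Inner try raises ValueError; inner `except ValueError as e` catches it.
2. `raise TypeError(...) from e` raises TypeError (ValueError is attached as __cause__, but only TypeError is active).
3. Outer `except TypeError` matches → answer = 49.
4. `except ValueError` is not reached.
Result: 49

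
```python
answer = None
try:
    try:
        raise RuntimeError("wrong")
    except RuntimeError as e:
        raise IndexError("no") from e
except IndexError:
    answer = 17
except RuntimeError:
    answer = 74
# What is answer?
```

Step-by-step execution trace:
1. Inner try raises RuntimeError; inner `except RuntimeError as e` catches it.
2. `raise IndexError(...) from e` raises IndexError (RuntimeError is attached as __cause__, but only IndexError is active).
3. Outer `except IndexError` matches → answer = 17.
4. `except RuntimeError` is not reached.
Result: 17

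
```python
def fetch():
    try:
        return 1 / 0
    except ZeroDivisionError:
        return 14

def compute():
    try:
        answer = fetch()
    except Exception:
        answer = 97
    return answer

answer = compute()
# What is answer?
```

Step-by-step execution trace:
1. `compute()` calls `fetch()`.
2. In fetch: `1 / 0` raises ZeroDivisionError; `except ZeroDivisionError` catches it → returns 14.
3. In compute: `answer = fetch()` → answer = 14. No exception reaches compute.
4. `except Exception` is skipped; compute returns 14.
5. answer = 14.
Result: 14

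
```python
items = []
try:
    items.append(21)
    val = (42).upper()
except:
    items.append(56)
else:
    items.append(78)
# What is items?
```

Step-by-step execution trace:
1. try: `items.append(21)` → items = [21].
2. `val = (42).upper()` raises AttributeError.
3. bare `except` matches → `items.append(56)` → items = [21, 56].
4. `else` is skipped (an exception was raised).
Result: [21, 56]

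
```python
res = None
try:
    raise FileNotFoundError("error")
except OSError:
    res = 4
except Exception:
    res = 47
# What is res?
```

Step-by-step execution trace:
1. `raise FileNotFoundError(...)` raises FileNotFoundError.
2. `except OSError` matches (FileNotFoundError is a subclass of OSError) → res = 4.
3. `except Exception` is not reached.
Result: 4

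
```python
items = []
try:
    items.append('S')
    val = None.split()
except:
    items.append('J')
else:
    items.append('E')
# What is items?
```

Step-by-step execution trace:
1. try: `items.append('S')` → items = ['S'].
2. `val = None.split()` raises AttributeError.
3. bare `except` matches → `items.append('J')` → items = ['S', 'J'].
4. `else` is skipped (an exception was raised).
Result: ['S', 'J']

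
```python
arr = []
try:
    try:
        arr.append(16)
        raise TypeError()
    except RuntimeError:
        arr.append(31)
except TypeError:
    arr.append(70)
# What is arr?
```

Step-by-step execution trace:
1. Inner try: `arr.append(16)` → arr = [16].
2. `raise TypeError()` raises TypeError.
3. Inner `except RuntimeError` does not match TypeError; exception propagates to outer try.
4. Outer `except TypeError` matches → `arr.append(70)` → arr = [16, 70].
Result: [16, 70]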